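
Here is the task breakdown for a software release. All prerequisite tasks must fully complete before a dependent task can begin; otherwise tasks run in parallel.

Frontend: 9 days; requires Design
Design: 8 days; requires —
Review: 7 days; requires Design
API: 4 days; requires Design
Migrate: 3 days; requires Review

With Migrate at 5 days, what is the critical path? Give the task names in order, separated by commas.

Baseline: Design→Review→Migrate = 8+7+3 = 18 → 18 days.
Migrate is on the critical path; changing it to 5 makes that path 20 days.
The critical path is still Design→Review→Migrate; finish is now 20 days.

Design, Review, Migrate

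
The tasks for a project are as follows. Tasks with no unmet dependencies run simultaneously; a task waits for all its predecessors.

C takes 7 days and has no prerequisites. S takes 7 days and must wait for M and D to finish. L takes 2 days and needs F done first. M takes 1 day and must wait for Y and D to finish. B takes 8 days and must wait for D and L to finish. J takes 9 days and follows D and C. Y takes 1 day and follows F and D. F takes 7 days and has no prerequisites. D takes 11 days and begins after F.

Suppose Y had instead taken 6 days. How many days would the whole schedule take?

Baseline: F→D→Y→M→S = 7+11+1+1+7 = 27 → 27 days.
Since Y is critical, the +5 change carries straight to that chain (now 32 days).
That remains the longest chain; total 32 days.

32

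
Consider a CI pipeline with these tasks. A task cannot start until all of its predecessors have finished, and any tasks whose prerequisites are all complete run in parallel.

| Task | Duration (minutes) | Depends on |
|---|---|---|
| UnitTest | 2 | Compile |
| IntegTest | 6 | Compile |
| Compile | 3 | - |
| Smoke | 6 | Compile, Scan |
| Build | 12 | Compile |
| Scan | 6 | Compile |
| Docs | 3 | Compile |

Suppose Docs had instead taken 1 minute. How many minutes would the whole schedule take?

The binding path is Compile→Build = 3+12 = 15; finish at 15 minutes.
Docs has 9 minutes of float (longest path through it is 6).
No other chain overtakes it, so the finish is 15 minutes.

15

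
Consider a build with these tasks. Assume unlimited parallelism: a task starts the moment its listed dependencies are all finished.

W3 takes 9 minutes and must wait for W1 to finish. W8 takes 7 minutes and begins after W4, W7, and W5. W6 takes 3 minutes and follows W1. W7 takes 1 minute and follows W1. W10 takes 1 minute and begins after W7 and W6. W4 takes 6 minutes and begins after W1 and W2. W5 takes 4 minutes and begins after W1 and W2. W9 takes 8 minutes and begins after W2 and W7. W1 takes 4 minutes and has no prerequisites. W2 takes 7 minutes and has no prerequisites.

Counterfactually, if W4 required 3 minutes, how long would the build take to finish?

As given, the longest chain is W2→W4→W8 = 7+6+7 = 20, so the finish is 20 minutes.
Since W4 is critical, the -3 change carries straight to that chain (now 17 minutes).
The binding chain switches to W2→W5→W8 = 7+4+7 = 18; finish 18 minutes.

18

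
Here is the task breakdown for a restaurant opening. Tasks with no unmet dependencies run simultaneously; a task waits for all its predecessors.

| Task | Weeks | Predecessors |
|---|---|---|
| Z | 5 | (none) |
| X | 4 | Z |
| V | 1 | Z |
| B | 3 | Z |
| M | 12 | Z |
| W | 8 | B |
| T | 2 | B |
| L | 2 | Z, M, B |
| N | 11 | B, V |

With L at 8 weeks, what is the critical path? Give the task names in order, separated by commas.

Baseline: Z→M→L = 5+12+2 = 19 → 19 weeks.
L is on the critical path; changing it to 8 makes that path 25 weeks.
That remains the longest chain; total 25 weeks.

Z, M, L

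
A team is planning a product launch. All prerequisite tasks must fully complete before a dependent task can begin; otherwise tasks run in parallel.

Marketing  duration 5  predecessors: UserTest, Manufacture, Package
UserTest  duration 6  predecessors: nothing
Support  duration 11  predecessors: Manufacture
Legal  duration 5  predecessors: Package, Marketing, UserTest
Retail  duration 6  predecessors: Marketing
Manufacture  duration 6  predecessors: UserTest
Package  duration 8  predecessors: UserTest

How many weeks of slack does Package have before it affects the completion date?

0

Critical path: UserTest→Package→Marketing→Retail = 6+8+5+6 = 25, so the finish is 25 weeks.
Longest path through Package: 25 weeks (earliest finish 14, latest finish 14).
Slack of Package = 6 − 6 = 0 weeks.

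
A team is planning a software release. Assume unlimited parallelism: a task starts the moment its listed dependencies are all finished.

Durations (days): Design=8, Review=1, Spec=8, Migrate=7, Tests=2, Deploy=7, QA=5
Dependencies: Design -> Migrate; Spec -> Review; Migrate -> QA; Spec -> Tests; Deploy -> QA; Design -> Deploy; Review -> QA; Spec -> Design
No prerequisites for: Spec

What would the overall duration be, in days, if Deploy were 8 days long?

As given, the longest chain is Spec→Design→Deploy→QA = 8+8+7+5 = 28, so the finish is 28 days.
Since Deploy is critical, the +1 change carries straight to that chain (now 29 days).
The critical path is still Spec→Design→Deploy→QA; finish is now 29 days.

29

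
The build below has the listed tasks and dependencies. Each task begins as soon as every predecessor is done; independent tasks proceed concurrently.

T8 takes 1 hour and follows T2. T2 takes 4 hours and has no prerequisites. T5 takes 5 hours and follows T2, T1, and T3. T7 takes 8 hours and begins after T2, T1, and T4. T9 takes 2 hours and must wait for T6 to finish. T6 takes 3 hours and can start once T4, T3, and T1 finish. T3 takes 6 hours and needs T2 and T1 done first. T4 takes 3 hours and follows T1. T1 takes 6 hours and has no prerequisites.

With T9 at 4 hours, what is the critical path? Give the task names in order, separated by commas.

The binding path is T1→T3→T6→T9 = 6+6+3+2 = 17; finish at 17 hours.
T9 is on the critical path; changing it to 4 makes that path 19 hours.
No other chain overtakes it, so the finish is 19 hours.

T1, T3, T6, T9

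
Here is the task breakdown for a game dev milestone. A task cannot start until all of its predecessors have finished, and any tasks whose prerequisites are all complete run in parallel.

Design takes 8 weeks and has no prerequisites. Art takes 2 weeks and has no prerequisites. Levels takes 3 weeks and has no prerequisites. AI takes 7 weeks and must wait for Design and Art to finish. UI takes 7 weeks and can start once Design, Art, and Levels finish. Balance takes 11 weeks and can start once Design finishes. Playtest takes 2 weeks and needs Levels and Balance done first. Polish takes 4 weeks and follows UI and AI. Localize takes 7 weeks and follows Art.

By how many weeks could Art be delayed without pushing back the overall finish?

8

The longest chain is Design→Balance→Playtest = 8+11+2 = 21; overall finish 21 weeks.
The longest chain containing Art totals 13 weeks.
Float = 21 − 13 = 8.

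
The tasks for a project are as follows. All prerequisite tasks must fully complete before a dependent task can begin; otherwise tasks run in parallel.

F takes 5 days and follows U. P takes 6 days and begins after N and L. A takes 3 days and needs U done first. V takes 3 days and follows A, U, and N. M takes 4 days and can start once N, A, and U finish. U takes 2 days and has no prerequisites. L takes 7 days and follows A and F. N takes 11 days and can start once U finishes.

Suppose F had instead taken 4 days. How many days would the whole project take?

The binding path is U→F→L→P = 2+5+7+6 = 20; finish at 20 days.
F is on the critical path; changing it to 4 makes that path 19 days.
Now U→N→P = 2+11+6 = 19 is longest, so the finish becomes 19 days.

19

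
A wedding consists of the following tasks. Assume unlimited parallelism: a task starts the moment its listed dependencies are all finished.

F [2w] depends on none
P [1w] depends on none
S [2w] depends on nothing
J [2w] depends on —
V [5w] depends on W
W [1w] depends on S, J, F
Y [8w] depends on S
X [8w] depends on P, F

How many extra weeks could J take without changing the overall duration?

2

Critical path: F→X = 2+8 = 10, so the finish is 10 weeks.
The longest chain containing J totals 8 weeks.
Float = 10 − 8 = 2.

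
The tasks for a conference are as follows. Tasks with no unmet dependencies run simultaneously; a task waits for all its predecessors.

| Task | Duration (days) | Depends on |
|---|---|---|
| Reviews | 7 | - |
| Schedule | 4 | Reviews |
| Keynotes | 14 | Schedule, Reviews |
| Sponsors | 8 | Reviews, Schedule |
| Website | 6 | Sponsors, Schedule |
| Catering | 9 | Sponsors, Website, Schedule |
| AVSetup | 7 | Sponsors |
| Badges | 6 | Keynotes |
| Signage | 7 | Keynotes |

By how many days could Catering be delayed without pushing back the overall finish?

0

Reviews→Schedule→Sponsors→Website→Catering = 7+4+8+6+9 = 34 sets the makespan at 34 days.
Longest path through Catering: 34 days (earliest finish 34, latest finish 34).
So Catering can slip 34 − 34 = 0 days.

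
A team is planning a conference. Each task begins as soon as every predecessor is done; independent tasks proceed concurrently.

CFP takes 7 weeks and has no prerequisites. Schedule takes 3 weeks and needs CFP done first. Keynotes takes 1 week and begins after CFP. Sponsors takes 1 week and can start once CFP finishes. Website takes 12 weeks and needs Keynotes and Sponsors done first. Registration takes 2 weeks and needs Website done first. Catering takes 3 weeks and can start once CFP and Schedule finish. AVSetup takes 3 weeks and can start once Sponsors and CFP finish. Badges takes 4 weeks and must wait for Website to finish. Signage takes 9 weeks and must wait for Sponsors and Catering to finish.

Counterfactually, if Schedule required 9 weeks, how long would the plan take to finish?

Actual critical path: CFP→Keynotes→Website→Badges = 7+1+12+4 = 24 ⇒ 24 weeks.
The longest path through Schedule is only 22 weeks, so Schedule has float 2.
New critical path: CFP→Schedule→Catering→Signage = 7+9+3+9 = 28 ⇒ 28 weeks.

28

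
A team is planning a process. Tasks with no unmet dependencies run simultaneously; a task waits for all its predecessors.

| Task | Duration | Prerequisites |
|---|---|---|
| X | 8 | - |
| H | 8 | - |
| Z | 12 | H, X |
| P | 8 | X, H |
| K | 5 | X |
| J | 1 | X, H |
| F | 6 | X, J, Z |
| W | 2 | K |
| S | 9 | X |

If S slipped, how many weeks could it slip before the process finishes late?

Critical path: X→Z→F = 8+12+6 = 26, so the finish is 26 weeks.
The longest chain containing S totals 17 weeks.
So S can slip 26 − 17 = 9 weeks.

9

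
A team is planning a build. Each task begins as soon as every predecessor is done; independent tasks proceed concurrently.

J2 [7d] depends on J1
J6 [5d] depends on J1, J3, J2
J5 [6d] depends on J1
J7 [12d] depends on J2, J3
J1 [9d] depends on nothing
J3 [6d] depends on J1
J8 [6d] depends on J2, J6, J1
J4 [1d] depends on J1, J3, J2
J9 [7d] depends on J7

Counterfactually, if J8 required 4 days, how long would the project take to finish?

35

Critical path before the change: J1→J2→J7→J9 = 9+7+12+7 = 35 giving 35 days.
J8 is off the critical path — its longest chain is 27 days, giving 8 of slack.
That remains the longest chain; total 35 days.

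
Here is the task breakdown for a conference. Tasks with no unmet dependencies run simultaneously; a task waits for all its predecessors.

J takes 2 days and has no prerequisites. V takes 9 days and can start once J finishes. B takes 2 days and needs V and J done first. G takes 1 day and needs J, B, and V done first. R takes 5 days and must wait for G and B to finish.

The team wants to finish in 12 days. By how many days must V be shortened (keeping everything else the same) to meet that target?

Current finish: 19 days; target: 12.
V is on every critical path, so each day cut from V cuts the finish by one (this holds down to a finish of 11).
Need 19 − 12 = 7 days off V → V becomes 2 days, finish becomes 12.

7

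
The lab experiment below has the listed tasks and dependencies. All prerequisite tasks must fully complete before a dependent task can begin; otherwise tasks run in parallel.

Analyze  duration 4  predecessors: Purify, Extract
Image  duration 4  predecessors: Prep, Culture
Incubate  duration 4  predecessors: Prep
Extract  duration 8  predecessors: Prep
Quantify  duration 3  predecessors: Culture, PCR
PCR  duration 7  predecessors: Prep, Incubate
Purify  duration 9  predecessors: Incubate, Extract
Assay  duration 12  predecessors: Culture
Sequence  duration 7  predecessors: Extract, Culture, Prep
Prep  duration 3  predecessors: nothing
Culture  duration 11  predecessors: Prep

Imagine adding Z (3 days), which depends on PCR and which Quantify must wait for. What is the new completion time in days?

Originally the plan takes 26 days.
With Z inserted, Quantify now waits for max(Culture, PCR, Z).
New critical path: Prep→Culture→Assay = 3+11+12 = 26 ⇒ 26 days.

26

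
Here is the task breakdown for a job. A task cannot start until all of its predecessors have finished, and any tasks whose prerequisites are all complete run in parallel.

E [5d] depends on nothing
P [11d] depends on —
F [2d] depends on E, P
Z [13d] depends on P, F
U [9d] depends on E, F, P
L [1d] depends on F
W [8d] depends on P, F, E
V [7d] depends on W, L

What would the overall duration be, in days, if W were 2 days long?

The binding path is P→F→W→V = 11+2+8+7 = 28; finish at 28 days.
W lies on that path, so at 2 days the path becomes 22 days.
New critical path: P→F→Z = 11+2+13 = 26 ⇒ 26 days.

26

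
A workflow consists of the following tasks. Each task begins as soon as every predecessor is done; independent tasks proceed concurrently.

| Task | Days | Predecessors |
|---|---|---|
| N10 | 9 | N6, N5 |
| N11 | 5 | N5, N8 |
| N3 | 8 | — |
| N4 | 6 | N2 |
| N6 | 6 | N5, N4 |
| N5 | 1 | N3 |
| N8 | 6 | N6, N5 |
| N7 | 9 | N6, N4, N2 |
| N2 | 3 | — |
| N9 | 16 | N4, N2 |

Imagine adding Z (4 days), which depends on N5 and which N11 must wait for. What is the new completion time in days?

26

Originally the plan takes 26 days.
With Z inserted, N11 now waits for max(N5, N8, Z).
New critical path: N2→N4→N6→N8→N11 = 3+6+6+6+5 = 26 ⇒ 26 days.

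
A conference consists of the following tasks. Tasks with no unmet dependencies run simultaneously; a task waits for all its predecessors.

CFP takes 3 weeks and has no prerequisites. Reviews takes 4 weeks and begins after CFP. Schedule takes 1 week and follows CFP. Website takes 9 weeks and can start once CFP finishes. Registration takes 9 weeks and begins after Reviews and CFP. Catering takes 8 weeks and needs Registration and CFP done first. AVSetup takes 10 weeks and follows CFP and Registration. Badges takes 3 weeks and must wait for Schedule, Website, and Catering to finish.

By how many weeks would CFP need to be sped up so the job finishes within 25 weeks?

2

Current finish: 27 weeks; target: 25.
CFP is on every critical path, so each week cut from CFP cuts the finish by one (this holds down to a finish of 25).
Need 27 − 25 = 2 weeks off CFP → CFP becomes 1 week, finish becomes 25.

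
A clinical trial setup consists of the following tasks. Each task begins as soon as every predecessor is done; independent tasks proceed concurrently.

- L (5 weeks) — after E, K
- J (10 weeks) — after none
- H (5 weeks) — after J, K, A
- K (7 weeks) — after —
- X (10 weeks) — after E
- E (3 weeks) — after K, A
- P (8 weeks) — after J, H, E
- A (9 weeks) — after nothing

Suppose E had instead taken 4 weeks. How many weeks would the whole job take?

23

Critical path before the change: J→H→P = 10+5+8 = 23 giving 23 weeks.
The longest path through E is only 22 weeks, so E has float 1.
The binding chain switches to A→E→X = 9+4+10 = 23; finish 23 weeks.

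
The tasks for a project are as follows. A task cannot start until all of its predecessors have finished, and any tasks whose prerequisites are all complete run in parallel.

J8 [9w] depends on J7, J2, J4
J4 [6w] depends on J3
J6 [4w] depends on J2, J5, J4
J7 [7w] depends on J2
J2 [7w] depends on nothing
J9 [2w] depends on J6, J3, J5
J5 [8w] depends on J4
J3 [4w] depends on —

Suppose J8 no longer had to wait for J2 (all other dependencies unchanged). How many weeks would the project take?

24

Before: longest chain J3→J4→J5→J6→J9 = 4+6+8+4+2 = 24, finish 24.
Dropping J2→J8 doesn't change J8's earliest start (14); another predecessor still binds.
The longest chain is now J3→J4→J5→J6→J9 = 4+6+8+4+2 = 24, so the project takes 24 weeks.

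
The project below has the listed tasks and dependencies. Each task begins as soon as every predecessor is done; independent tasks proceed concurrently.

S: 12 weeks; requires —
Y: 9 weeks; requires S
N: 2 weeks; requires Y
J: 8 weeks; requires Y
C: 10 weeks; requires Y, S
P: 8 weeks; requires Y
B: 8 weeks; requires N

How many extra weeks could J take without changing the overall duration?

S→Y→N→B = 12+9+2+8 = 31 sets the makespan at 31 weeks.
J finishes as early as 29 and must finish by 31.
Slack of J = 23 − 21 = 2 weeks.

2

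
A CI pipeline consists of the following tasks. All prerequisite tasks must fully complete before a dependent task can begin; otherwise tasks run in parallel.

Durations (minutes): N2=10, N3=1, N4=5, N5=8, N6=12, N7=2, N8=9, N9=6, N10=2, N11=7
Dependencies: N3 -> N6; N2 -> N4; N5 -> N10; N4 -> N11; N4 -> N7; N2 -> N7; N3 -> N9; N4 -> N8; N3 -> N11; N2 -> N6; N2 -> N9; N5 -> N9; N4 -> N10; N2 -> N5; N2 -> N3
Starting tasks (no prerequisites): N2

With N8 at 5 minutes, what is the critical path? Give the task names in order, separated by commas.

The binding path is N2→N4→N8 = 10+5+9 = 24; finish at 24 minutes.
Since N8 is critical, the -4 change carries straight to that chain (now 20 minutes).
New critical path: N2→N5→N9 = 10+8+6 = 24 ⇒ 24 minutes.

N2, N5, N9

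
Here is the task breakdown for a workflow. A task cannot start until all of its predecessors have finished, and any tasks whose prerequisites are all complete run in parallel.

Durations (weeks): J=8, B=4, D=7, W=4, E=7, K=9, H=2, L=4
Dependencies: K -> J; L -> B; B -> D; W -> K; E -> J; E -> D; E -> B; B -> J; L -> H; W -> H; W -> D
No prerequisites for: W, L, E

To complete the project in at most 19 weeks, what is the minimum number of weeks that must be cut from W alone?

2

Current finish: 21 weeks; target: 19.
W is on every critical path, so each week cut from W cuts the finish by one (this holds down to a finish of 19).
Need 21 − 19 = 2 weeks off W → W becomes 2 weeks, finish becomes 19.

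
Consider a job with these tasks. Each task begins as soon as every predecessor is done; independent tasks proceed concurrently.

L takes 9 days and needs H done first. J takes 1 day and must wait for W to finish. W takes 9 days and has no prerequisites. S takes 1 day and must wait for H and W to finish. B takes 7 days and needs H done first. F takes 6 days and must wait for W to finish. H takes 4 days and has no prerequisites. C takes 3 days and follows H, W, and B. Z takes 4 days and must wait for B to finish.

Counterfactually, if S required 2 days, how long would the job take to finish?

15

The binding path is W→F = 9+6 = 15; finish at 15 days.
S is off the critical path — its longest chain is 10 days, giving 5 of slack.
The critical path is still W→F; finish is now 15 days.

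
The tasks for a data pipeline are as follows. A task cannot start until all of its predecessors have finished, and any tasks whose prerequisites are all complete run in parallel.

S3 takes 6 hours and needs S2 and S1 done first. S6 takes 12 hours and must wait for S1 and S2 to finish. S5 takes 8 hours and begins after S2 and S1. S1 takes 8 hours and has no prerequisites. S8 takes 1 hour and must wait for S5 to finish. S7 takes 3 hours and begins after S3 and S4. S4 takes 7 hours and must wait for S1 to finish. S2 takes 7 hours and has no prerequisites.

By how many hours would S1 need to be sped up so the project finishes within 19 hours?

Current finish: 20 hours; target: 19.
S1 is on every critical path, so each hour cut from S1 cuts the finish by one (this holds down to a finish of 19).
Need 20 − 19 = 1 hour off S1 → S1 becomes 7 hours, finish becomes 19.

1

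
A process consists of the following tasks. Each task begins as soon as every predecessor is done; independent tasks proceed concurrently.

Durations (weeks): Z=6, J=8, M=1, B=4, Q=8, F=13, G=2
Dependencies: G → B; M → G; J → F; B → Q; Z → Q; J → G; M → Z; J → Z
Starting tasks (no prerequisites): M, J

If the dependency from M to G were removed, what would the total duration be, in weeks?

Before: longest chain J→G→B→Q = 8+2+4+8 = 22, finish 22.
Dropping M→G doesn't change G's earliest start (8); another predecessor still binds.
After: J→G→B→Q = 8+2+4+8 = 22 → 22 weeks.

22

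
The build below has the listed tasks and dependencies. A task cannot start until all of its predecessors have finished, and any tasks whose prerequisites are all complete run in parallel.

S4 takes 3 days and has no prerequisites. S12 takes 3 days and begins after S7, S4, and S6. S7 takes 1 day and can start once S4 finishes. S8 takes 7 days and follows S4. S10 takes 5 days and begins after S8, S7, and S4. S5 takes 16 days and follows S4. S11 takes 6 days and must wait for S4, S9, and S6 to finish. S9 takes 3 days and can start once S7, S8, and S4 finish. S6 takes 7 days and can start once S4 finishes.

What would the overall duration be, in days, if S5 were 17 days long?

Actual critical path: S4→S5 = 3+16 = 19 ⇒ 19 days.
Since S5 is critical, the +1 change carries straight to that chain (now 20 days).
That remains the longest chain; total 20 days.

20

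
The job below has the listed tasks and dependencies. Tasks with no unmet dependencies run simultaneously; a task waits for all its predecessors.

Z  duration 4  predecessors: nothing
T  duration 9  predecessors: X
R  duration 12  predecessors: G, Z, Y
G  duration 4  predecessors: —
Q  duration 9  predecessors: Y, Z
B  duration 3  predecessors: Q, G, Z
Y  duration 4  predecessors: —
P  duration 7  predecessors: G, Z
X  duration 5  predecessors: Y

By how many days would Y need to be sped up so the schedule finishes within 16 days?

Current finish: 18 days; target: 16.
Y is on every critical path, so each day cut from Y cuts the finish by one (this holds down to a finish of 16).
Need 18 − 16 = 2 days off Y → Y becomes 2 days, finish becomes 16.

2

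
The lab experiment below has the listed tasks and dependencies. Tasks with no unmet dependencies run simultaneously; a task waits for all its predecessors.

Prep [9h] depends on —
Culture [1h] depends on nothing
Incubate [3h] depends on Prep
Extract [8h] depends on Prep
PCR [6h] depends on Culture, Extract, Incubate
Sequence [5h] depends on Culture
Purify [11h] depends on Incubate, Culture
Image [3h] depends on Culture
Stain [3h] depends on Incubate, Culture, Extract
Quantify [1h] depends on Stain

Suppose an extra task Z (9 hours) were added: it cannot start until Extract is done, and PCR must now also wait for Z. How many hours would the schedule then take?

32

Originally the schedule takes 23 hours.
With Z inserted, PCR now waits for max(Culture, Extract, Incubate, Z).
New critical path: Prep→Extract→Z→PCR = 9+8+9+6 = 32 ⇒ 32 hours.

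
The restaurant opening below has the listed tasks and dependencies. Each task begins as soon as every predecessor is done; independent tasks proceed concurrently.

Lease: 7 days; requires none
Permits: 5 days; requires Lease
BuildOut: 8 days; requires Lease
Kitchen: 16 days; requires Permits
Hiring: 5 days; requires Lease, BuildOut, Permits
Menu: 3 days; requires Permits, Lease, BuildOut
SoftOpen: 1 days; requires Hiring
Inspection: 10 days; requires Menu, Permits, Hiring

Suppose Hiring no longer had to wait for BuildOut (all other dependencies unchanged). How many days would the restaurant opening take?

With the dependency in place, Lease→BuildOut→Hiring→Inspection = 7+8+5+10 = 30 sets the finish at 30 days.
Without BuildOut→Hiring, Hiring's earliest start moves from 15 to 12.
The longest chain is now Lease→Permits→Kitchen = 7+5+16 = 28, so the restaurant opening takes 28 days.

28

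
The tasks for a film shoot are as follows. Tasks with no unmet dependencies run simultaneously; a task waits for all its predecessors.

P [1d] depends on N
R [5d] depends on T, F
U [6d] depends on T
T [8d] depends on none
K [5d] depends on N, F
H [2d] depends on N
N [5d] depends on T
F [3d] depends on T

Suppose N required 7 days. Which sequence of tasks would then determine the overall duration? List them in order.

The binding path is T→N→K = 8+5+5 = 18; finish at 18 days.
Since N is critical, the +2 change carries straight to that chain (now 20 days).
No other chain overtakes it, so the finish is 20 days.

T, N, K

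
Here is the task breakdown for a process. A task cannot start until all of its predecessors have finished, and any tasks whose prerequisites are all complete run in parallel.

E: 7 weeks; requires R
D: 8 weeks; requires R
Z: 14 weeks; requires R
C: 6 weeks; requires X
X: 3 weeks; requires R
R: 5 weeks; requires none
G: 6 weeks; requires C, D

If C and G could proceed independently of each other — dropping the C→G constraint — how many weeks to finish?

19

With the dependency in place, R→X→C→G = 5+3+6+6 = 20 sets the finish at 20 weeks.
Without C→G, G's earliest start moves from 14 to 13.
After: R→D→G = 5+8+6 = 19 → 19 weeks.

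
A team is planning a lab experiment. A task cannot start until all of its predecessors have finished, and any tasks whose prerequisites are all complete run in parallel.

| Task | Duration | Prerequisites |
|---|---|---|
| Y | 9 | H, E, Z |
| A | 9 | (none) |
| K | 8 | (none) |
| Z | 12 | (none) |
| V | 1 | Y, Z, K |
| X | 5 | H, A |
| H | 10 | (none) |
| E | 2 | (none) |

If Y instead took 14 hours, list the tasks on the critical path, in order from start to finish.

Z, Y, V

Baseline: Z→Y→V = 12+9+1 = 22 → 22 hours.
Y lies on that path, so at 14 hours the path becomes 27 hours.
No other chain overtakes it, so the finish is 27 hours.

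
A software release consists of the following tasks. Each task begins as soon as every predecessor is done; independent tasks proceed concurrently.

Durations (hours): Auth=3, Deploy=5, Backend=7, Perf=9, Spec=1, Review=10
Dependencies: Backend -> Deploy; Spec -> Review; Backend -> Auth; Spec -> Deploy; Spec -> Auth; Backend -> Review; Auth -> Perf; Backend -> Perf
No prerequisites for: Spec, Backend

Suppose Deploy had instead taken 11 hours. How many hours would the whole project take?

19

Critical path before the change: Backend→Auth→Perf = 7+3+9 = 19 giving 19 hours.
Deploy is off the critical path — its longest chain is 12 hours, giving 7 of slack.
The critical path is still Backend→Auth→Perf; finish is now 19 hours.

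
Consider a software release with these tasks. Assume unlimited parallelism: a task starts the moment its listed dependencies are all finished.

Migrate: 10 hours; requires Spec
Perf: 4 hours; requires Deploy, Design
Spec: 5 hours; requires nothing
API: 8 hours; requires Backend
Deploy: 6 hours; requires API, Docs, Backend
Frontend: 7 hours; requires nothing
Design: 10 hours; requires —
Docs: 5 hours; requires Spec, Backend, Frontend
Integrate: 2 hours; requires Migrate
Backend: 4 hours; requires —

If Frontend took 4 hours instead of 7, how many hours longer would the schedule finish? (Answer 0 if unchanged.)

As given, the longest chain is Frontend→Docs→Deploy→Perf = 7+5+6+4 = 22, so the finish is 22 hours.
Frontend is on the critical path; changing it to 4 makes that path 19 hours.
New critical path: Backend→API→Deploy→Perf = 4+8+6+4 = 22 ⇒ 22 hours.
Change in finish: 22 − 22 = +0 hours.

0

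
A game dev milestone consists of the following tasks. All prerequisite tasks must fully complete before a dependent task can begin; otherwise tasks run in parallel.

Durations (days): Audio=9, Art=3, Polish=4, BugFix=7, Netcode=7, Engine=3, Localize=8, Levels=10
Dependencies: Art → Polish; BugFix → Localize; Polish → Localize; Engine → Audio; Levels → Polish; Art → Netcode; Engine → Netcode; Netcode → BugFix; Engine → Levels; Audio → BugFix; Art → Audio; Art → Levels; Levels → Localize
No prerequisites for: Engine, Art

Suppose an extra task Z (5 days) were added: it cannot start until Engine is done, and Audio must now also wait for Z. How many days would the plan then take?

32

Originally the plan takes 27 days.
With Z inserted, Audio now waits for max(Engine, Art, Z).
New critical path: Engine→Z→Audio→BugFix→Localize = 3+5+9+7+8 = 32 ⇒ 32 days.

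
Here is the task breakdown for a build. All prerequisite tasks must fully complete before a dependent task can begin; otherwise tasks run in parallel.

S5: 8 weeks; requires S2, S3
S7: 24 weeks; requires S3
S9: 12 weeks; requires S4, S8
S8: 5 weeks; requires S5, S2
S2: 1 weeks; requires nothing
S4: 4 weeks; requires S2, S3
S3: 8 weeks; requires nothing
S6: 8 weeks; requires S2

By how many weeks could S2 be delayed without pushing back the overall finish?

The longest chain is S3→S5→S8→S9 = 8+8+5+12 = 33; overall finish 33 weeks.
Longest path through S2: 26 weeks (earliest finish 1, latest finish 8).
So S2 can slip 8 − 1 = 7 weeks.

7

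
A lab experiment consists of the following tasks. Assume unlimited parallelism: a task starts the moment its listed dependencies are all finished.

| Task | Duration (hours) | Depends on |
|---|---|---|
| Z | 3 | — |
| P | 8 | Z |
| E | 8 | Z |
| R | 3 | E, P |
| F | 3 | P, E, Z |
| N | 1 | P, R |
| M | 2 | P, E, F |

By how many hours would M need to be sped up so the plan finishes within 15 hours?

1

Current finish: 16 hours; target: 15.
M is on every critical path, so each hour cut from M cuts the finish by one (this holds down to a finish of 15).
Need 16 − 15 = 1 hour off M → M becomes 1 hour, finish becomes 15.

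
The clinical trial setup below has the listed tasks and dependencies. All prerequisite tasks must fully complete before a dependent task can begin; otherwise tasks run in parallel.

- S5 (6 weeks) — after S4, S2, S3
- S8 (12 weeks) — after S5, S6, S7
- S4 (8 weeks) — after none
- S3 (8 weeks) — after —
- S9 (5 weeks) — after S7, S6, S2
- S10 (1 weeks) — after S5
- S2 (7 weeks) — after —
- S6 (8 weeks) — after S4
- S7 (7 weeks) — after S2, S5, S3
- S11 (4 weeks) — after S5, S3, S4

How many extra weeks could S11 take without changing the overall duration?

15

The longest chain is S3→S5→S7→S8 = 8+6+7+12 = 33; overall finish 33 weeks.
Longest path through S11: 18 weeks (earliest finish 18, latest finish 33).
So S11 can slip 33 − 18 = 15 weeks.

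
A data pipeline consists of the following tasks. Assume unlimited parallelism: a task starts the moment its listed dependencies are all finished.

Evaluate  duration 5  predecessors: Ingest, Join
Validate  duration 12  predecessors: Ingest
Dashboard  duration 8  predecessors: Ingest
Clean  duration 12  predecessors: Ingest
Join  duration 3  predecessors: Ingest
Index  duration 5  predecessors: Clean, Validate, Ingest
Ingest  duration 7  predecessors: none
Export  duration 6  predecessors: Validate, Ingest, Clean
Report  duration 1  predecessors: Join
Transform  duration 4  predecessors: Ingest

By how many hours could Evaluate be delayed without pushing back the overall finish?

The longest chain is Ingest→Clean→Export = 7+12+6 = 25; overall finish 25 hours.
Longest path through Evaluate: 15 hours (earliest finish 15, latest finish 25).
Float = 25 − 15 = 10.

10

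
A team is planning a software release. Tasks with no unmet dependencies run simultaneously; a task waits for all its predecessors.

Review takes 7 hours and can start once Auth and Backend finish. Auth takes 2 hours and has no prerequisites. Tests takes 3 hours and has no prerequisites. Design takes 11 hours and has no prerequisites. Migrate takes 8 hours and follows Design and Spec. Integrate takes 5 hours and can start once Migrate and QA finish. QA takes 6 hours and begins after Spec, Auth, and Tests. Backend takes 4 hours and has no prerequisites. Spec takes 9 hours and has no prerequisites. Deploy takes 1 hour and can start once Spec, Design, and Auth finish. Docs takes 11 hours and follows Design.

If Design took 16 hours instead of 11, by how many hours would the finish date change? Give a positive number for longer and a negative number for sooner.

5

Actual critical path: Design→Migrate→Integrate = 11+8+5 = 24 ⇒ 24 hours.
Design lies on that path, so at 16 hours the path becomes 29 hours.
No other chain overtakes it, so the finish is 29 hours.
Change in finish: 29 − 24 = +5 hours.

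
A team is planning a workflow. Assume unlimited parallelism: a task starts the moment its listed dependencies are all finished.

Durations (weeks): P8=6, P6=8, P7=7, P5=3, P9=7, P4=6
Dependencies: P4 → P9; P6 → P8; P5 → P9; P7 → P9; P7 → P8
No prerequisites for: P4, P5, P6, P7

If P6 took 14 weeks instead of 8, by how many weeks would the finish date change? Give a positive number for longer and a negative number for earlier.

Baseline: P6→P8 = 8+6 = 14 → 14 weeks.
Since P6 is critical, the +6 change carries straight to that chain (now 20 weeks).
That remains the longest chain; total 20 weeks.
Change in finish: 20 − 14 = +6 weeks.

6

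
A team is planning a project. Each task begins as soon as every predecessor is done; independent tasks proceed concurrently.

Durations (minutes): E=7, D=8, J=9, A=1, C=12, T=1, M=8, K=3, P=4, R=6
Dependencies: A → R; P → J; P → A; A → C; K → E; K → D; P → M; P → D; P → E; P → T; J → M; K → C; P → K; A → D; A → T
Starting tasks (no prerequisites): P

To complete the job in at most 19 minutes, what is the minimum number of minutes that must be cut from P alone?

2

Current finish: 21 minutes; target: 19.
P is on every critical path, so each minute cut from P cuts the finish by one (this holds down to a finish of 18).
Need 21 − 19 = 2 minutes off P → P becomes 2 minutes, finish becomes 19.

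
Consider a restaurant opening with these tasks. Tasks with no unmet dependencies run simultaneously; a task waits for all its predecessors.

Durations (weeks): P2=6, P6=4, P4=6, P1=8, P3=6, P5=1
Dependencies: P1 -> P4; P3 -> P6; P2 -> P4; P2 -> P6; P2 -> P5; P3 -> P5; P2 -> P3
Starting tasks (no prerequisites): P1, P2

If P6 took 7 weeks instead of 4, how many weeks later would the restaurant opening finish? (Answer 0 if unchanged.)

3

Critical path before the change: P2→P3→P6 = 6+6+4 = 16 giving 16 weeks.
Since P6 is critical, the +3 change carries straight to that chain (now 19 weeks).
That remains the longest chain; total 19 weeks.
Change in finish: 19 − 16 = +3 weeks.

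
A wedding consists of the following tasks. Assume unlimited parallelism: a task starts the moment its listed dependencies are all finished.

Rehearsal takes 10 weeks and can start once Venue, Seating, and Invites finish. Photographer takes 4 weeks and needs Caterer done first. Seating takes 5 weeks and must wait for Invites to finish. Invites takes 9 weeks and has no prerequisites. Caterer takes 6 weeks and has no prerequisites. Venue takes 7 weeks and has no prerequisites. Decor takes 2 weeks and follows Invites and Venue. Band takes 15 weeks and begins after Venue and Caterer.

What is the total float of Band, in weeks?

2

The longest chain is Invites→Seating→Rehearsal = 9+5+10 = 24; overall finish 24 weeks.
Band finishes as early as 22 and must finish by 24.
Slack of Band = 9 − 7 = 2 weeks.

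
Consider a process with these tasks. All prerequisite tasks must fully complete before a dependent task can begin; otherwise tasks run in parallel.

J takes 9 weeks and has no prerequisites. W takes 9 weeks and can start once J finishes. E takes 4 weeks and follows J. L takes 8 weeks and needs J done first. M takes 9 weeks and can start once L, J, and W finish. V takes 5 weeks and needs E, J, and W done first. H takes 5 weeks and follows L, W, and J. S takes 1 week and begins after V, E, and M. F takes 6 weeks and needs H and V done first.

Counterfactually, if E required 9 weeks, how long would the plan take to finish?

Critical path before the change: J→W→V→F = 9+9+5+6 = 29 giving 29 weeks.
E has 5 weeks of float (longest path through it is 24).
That remains the longest chain; total 29 weeks.

29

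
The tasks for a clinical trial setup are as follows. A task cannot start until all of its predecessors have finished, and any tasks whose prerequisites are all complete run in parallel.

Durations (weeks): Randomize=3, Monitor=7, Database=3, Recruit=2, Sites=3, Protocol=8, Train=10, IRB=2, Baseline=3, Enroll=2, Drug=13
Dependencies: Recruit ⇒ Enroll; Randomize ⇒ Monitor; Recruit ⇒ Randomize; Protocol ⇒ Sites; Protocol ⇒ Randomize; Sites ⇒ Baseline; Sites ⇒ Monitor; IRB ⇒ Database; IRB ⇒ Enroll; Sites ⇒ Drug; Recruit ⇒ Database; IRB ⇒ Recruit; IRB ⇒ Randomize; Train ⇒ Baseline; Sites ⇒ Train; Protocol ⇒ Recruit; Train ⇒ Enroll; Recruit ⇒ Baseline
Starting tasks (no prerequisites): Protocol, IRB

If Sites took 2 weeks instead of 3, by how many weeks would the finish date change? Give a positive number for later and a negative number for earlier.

Critical path before the change: Protocol→Sites→Train→Baseline = 8+3+10+3 = 24 giving 24 weeks.
Sites is on the critical path; changing it to 2 makes that path 23 weeks.
That remains the longest chain; total 23 weeks.
Change in finish: 23 − 24 = -1 weeks.

-1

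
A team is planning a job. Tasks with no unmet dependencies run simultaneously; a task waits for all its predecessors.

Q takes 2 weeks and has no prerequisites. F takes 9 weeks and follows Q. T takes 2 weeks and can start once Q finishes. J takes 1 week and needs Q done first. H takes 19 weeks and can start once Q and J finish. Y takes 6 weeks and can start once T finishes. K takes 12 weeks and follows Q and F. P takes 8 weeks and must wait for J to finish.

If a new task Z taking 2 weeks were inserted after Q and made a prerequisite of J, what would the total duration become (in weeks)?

24

Originally the plan takes 23 weeks.
With Z inserted, J now waits for max(Q, Z).
New critical path: Q→Z→J→H = 2+2+1+19 = 24 ⇒ 24 weeks.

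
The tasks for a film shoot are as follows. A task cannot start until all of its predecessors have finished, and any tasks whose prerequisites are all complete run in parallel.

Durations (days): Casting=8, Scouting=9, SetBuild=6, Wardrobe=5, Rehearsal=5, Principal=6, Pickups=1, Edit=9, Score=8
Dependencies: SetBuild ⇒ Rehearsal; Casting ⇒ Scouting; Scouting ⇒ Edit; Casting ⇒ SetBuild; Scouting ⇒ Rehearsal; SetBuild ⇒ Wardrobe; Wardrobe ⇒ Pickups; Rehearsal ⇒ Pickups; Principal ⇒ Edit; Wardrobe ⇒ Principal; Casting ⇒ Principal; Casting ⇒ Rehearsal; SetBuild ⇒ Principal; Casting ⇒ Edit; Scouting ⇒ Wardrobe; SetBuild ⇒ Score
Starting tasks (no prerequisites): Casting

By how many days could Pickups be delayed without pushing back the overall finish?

The longest chain is Casting→Scouting→Wardrobe→Principal→Edit = 8+9+5+6+9 = 37; overall finish 37 days.
Pickups finishes as early as 23 and must finish by 37.
So Pickups can slip 37 − 23 = 14 days.

14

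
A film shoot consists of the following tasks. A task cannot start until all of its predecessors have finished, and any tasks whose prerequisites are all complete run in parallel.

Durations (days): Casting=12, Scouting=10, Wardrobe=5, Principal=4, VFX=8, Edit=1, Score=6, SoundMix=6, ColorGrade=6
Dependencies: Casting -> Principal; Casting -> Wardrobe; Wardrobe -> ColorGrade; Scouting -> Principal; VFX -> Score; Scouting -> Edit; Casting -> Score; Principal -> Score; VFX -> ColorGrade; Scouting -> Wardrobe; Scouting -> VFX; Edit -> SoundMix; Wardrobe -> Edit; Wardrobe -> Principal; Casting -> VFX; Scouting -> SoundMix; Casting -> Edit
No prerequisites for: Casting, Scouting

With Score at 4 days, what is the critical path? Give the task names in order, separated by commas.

Casting, VFX, ColorGrade

As given, the longest chain is Casting→Wardrobe→Principal→Score = 12+5+4+6 = 27, so the finish is 27 days.
Score is on the critical path; changing it to 4 makes that path 25 days.
The binding chain switches to Casting→VFX→ColorGrade = 12+8+6 = 26; finish 26 days.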